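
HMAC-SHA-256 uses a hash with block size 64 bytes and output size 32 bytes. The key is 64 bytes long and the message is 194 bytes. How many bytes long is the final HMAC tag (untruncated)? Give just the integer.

The tag is one SHA-256 digest: 32 bytes.

32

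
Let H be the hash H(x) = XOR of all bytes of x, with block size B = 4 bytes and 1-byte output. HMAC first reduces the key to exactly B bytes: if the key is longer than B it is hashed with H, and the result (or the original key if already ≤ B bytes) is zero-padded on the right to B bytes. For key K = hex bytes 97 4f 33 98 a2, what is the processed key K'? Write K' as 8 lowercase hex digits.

d1000000

|K| = 5 > B = 4, so first hash the key.
H(K): XOR 97⊕4f⊕33⊕98⊕a2 = d1.
Zero-pad H(K) = d1 to 4 bytes: K' = d1 00 00 00.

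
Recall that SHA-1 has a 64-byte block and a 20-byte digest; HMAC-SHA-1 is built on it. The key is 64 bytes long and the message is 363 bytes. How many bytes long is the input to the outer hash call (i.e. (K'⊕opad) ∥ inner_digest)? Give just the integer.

84

Key is 64 ≤ 64 bytes, zero-padded: |K'| = 64.
Outer input = (K'⊕opad) ∥ H(inner) → 64 + 20 = 84 bytes.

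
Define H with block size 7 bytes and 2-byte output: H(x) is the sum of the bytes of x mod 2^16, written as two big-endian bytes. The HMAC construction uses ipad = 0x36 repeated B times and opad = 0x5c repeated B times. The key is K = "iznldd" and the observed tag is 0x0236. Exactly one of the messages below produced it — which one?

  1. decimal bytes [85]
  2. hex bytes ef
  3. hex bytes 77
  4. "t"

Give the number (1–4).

Key "iznldd" = 69 7a 6e 6c 64 64 is 6 bytes ≤ B = 7; zero-pad to 7 bytes: K' = 69 7a 6e 6c 64 64 00.
K' ⊕ ipad = 5f 4c 58 5a 52 52 36; K' ⊕ opad = 35 26 32 30 38 38 5c.
m1: inner = H(5f 4c 58 5a 52 52 36 55) = 02 8c; tag = H(35 26 32 30 38 38 5c 02 8c) = 0217
m2: inner = H(5f 4c 58 5a 52 52 36 ef) = 03 26; tag = H(35 26 32 30 38 38 5c 03 26) = 01b2
m3: inner = H(5f 4c 58 5a 52 52 36 77) = 02 ae; tag = H(35 26 32 30 38 38 5c 02 ae) = 0239
m4: inner = H(5f 4c 58 5a 52 52 36 74) = 02 ab; tag = H(35 26 32 30 38 38 5c 02 ab) = 0236 ← matches

4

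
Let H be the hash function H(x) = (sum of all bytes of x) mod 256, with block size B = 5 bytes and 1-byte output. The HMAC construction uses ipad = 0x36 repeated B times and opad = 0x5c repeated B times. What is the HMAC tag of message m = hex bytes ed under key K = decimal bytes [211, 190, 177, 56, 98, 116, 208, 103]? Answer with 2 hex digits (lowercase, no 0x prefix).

Key decimal bytes [211, 190, 177, 56, 98, 116, 208, 103] = d3 be b1 38 62 74 d0 67 is 8 bytes > B = 5, so hash it first: H(key) = 87, then zero-pad to 5 bytes: K' = 87 00 00 00 00.
K' ⊕ ipad = b1 36 36 36 36.  K' ⊕ opad = db 5c 5c 5c 5c.
Inner input = (K'⊕ipad) ∥ m = b1 36 36 36 36 ∥ ed.
Inner hash: sum = 177+54+54+54+54+237 = 630; mod 256 = 118 → 76.
Outer input = (K'⊕opad) ∥ inner = db 5c 5c 5c 5c ∥ 76.
Outer hash (tag): sum = 219+92+92+92+92+118 = 705; mod 256 = 193 → c1.

c1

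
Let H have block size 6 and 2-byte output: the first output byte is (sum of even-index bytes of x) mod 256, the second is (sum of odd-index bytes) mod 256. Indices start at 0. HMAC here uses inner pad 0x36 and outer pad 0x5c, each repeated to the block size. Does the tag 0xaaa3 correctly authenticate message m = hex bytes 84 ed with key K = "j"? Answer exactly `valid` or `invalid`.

invalid

Key "j" = 6a is 1 byte ≤ B = 6; zero-pad to 6 bytes: K' = 6a 00 00 00 00 00.
K' ⊕ ipad = 5c 36 36 36 36 36; K' ⊕ opad = 36 5c 5c 5c 5c 5c.
Inner hash: even-index sum = 332 mod 256 = 76; odd-index sum = 399 mod 256 = 143 → 4c 8f.
Outer hash (recomputed tag): even-index sum = 314 mod 256 = 58; odd-index sum = 419 mod 256 = 163 → 3a a3.
Recomputed tag = 3aa3; claimed = aaa3 → mismatch.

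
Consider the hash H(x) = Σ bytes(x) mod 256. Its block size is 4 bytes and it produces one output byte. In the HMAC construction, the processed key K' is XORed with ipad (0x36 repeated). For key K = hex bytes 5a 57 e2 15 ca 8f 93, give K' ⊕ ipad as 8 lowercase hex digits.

Key hex bytes 5a 57 e2 15 ca 8f 93 is 7 bytes > B = 4, so hash it first: H(key) = 94, then zero-pad to 4 bytes: K' = 94 00 00 00.
XOR each byte with 0x36: 94⊕36=a2, 00⊕36=36, 00⊕36=36, 00⊕36=36.

a2363636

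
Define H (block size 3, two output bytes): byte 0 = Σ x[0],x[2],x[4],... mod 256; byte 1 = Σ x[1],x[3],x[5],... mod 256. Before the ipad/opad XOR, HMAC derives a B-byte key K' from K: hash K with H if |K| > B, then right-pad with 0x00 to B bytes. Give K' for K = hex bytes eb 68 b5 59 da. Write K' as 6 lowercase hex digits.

|K| = 5 > B = 3, so first hash the key.
H(K): even-index sum = 634 mod 256 = 122; odd-index sum = 193 mod 256 = 193 → 7a c1.
Zero-pad H(K) = 7a c1 to 3 bytes: K' = 7a c1 00.

7ac100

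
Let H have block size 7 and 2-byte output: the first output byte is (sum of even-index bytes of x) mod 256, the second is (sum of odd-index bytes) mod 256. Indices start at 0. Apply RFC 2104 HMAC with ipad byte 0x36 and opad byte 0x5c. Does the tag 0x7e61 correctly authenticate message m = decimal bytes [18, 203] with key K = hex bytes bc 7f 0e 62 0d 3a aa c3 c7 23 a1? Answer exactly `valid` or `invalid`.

Key hex bytes bc 7f 0e 62 0d 3a aa c3 c7 23 a1 is 11 bytes > B = 7, so hash it first: H(key) = e9 01, then zero-pad to 7 bytes: K' = e9 01 00 00 00 00 00.
K' ⊕ ipad = df 37 36 36 36 36 36; K' ⊕ opad = b5 5d 5c 5c 5c 5c 5c.
Inner hash: even-index sum = 588 mod 256 = 76; odd-index sum = 181 mod 256 = 181 → 4c b5.
Outer hash (recomputed tag): even-index sum = 638 mod 256 = 126; odd-index sum = 353 mod 256 = 97 → 7e 61.
Recomputed tag = 7e61; claimed = 7e61 → match.

valid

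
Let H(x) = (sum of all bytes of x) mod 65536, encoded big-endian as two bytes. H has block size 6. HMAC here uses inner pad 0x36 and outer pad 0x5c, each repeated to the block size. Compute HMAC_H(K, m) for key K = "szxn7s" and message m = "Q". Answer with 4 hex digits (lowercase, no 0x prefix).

Key "szxn7s" = 73 7a 78 6e 37 73 is exactly B = 6 bytes: K' = 73 7a 78 6e 37 73.
K' ⊕ ipad = 45 4c 4e 58 01 45.  K' ⊕ opad = 2f 26 24 32 6b 2f.
Inner input = (K'⊕ipad) ∥ m = 45 4c 4e 58 01 45 ∥ 51.
Inner hash: sum = 69+76+78+88+1+69+81 = 462 → 01 ce.
Outer input = (K'⊕opad) ∥ inner = 2f 26 24 32 6b 2f ∥ 01 ce.
Outer hash (tag): sum = 47+38+36+50+107+47+1+206 = 532 → 02 14.

0214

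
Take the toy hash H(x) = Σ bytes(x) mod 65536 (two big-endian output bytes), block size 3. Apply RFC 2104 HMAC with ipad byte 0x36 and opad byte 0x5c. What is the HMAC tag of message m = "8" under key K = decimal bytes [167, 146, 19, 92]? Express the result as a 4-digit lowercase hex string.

01f1

Key decimal bytes [167, 146, 19, 92] = a7 92 13 5c is 4 bytes > B = 3, so hash it first: H(key) = 01 a8, then zero-pad to 3 bytes: K' = 01 a8 00.
K' ⊕ ipad = 37 9e 36.  K' ⊕ opad = 5d f4 5c.
Inner input = (K'⊕ipad) ∥ m = 37 9e 36 ∥ 38.
Inner hash: sum = 55+158+54+56 = 323 → 01 43.
Outer input = (K'⊕opad) ∥ inner = 5d f4 5c ∥ 01 43.
Outer hash (tag): sum = 93+244+92+1+67 = 497 → 01 f1.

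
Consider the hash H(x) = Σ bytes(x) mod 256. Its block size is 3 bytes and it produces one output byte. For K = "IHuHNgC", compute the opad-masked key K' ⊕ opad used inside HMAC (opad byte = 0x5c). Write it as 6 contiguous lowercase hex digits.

1a5c5c

Key "IHuHNgC" = 49 48 75 48 4e 67 43 is 7 bytes > B = 3, so hash it first: H(key) = 46, then zero-pad to 3 bytes: K' = 46 00 00.
XOR each byte with 0x5c: 46⊕5c=1a, 00⊕5c=5c, 00⊕5c=5c.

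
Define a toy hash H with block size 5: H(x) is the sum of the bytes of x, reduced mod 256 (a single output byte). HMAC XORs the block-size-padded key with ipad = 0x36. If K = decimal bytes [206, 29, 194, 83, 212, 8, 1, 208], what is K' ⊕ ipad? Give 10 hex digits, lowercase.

9b36363636

Key decimal bytes [206, 29, 194, 83, 212, 8, 1, 208] = ce 1d c2 53 d4 08 01 d0 is 8 bytes > B = 5, so hash it first: H(key) = ad, then zero-pad to 5 bytes: K' = ad 00 00 00 00.
XOR each byte with 0x36: ad⊕36=9b, 00⊕36=36, 00⊕36=36, 00⊕36=36, 00⊕36=36.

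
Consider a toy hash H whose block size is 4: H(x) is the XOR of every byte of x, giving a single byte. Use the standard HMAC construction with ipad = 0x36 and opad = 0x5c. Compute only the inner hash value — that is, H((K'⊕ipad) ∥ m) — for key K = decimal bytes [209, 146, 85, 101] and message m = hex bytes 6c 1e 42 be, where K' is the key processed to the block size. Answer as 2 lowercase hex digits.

Key decimal bytes [209, 146, 85, 101] = d1 92 55 65 is exactly B = 4 bytes: K' = d1 92 55 65.
K' ⊕ ipad = e7 a4 63 53.
Inner input = e7 a4 63 53 ∥ 6c 1e 42 be.
Inner hash: XOR e7⊕a4⊕63⊕53⊕6c⊕1e⊕42⊕be = fd.

fd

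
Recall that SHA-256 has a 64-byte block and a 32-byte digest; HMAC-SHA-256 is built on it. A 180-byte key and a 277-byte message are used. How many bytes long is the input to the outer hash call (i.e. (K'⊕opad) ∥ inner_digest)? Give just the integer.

Key is 180 > 64 bytes, so it is hashed to 32 bytes then zero-padded to 64: |K'| = 64.
Outer input = (K'⊕opad) ∥ H(inner) → 64 + 32 = 96 bytes.

96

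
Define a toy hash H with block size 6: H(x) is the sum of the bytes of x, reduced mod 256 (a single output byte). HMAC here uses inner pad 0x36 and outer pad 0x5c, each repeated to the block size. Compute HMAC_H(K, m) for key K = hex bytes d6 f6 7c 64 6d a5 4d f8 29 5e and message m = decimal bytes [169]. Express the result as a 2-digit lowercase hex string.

Key hex bytes d6 f6 7c 64 6d a5 4d f8 29 5e is 10 bytes > B = 6, so hash it first: H(key) = 8a, then zero-pad to 6 bytes: K' = 8a 00 00 00 00 00.
K' ⊕ ipad = bc 36 36 36 36 36.  K' ⊕ opad = d6 5c 5c 5c 5c 5c.
Inner input = (K'⊕ipad) ∥ m = bc 36 36 36 36 36 ∥ a9.
Inner hash: sum = 188+54+54+54+54+54+169 = 627; mod 256 = 115 → 73.
Outer input = (K'⊕opad) ∥ inner = d6 5c 5c 5c 5c 5c ∥ 73.
Outer hash (tag): sum = 214+92+92+92+92+92+115 = 789; mod 256 = 21 → 15.

15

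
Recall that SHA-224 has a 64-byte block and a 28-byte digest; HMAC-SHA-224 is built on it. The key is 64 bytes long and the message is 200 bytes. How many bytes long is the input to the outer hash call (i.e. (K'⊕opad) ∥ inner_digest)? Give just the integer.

Key is 64 ≤ 64 bytes, zero-padded: |K'| = 64.
Outer input = (K'⊕opad) ∥ H(inner) → 64 + 28 = 92 bytes.

92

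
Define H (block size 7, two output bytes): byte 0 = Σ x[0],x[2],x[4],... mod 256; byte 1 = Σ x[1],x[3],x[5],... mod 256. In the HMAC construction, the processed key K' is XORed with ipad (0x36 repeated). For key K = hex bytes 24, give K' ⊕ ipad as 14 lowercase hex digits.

Key hex bytes 24 is 1 byte ≤ B = 7; zero-pad to 7 bytes: K' = 24 00 00 00 00 00 00.
XOR each byte with 0x36: 24⊕36=12, 00⊕36=36, 00⊕36=36, 00⊕36=36, 00⊕36=36, 00⊕36=36, 00⊕36=36.

12363636363636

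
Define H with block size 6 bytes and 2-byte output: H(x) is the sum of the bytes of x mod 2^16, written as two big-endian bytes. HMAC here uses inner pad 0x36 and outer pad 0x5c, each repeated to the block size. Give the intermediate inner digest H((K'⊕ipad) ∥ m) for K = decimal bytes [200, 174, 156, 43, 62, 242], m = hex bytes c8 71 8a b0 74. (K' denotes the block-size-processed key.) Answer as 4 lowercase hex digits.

Key decimal bytes [200, 174, 156, 43, 62, 242] = c8 ae 9c 2b 3e f2 is exactly B = 6 bytes: K' = c8 ae 9c 2b 3e f2.
K' ⊕ ipad = fe 98 aa 1d 08 c4.
Inner input = fe 98 aa 1d 08 c4 ∥ c8 71 8a b0 74.
Inner hash: sum = 254+152+170+29+8+196+200+113+138+176+116 = 1552 → 06 10.

0610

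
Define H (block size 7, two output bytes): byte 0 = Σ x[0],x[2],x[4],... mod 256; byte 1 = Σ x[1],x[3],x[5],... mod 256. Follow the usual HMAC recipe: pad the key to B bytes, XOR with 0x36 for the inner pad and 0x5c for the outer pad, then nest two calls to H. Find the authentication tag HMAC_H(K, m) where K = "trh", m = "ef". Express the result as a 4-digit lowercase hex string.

Key "trh" = 74 72 68 is 3 bytes ≤ B = 7; zero-pad to 7 bytes: K' = 74 72 68 00 00 00 00.
K' ⊕ ipad = 42 44 5e 36 36 36 36.  K' ⊕ opad = 28 2e 34 5c 5c 5c 5c.
Inner input = (K'⊕ipad) ∥ m = 42 44 5e 36 36 36 36 ∥ 65 66.
Inner hash: even-index sum = 370 mod 256 = 114; odd-index sum = 277 mod 256 = 21 → 72 15.
Outer input = (K'⊕opad) ∥ inner = 28 2e 34 5c 5c 5c 5c ∥ 72 15.
Outer hash (tag): even-index sum = 297 mod 256 = 41; odd-index sum = 344 mod 256 = 88 → 29 58.

2958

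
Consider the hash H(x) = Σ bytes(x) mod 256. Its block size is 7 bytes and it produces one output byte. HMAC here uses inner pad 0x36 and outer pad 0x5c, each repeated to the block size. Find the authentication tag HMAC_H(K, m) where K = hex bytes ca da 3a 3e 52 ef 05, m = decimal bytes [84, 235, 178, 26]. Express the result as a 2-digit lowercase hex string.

Key hex bytes ca da 3a 3e 52 ef 05 is exactly B = 7 bytes: K' = ca da 3a 3e 52 ef 05.
K' ⊕ ipad = fc ec 0c 08 64 d9 33.  K' ⊕ opad = 96 86 66 62 0e b3 59.
Inner input = (K'⊕ipad) ∥ m = fc ec 0c 08 64 d9 33 ∥ 54 eb b2 1a.
Inner hash: sum = 252+236+12+8+100+217+51+84+235+178+26 = 1399; mod 256 = 119 → 77.
Outer input = (K'⊕opad) ∥ inner = 96 86 66 62 0e b3 59 ∥ 77.
Outer hash (tag): sum = 150+134+102+98+14+179+89+119 = 885; mod 256 = 117 → 75.

75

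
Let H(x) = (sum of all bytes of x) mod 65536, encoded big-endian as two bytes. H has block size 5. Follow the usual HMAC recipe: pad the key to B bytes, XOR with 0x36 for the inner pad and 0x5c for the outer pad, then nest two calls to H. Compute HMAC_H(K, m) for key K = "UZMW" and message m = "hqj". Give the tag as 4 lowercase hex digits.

00ae

Key "UZMW" = 55 5a 4d 57 is 4 bytes ≤ B = 5; zero-pad to 5 bytes: K' = 55 5a 4d 57 00.
K' ⊕ ipad = 63 6c 7b 61 36.  K' ⊕ opad = 09 06 11 0b 5c.
Inner input = (K'⊕ipad) ∥ m = 63 6c 7b 61 36 ∥ 68 71 6a.
Inner hash: sum = 99+108+123+97+54+104+113+106 = 804 → 03 24.
Outer input = (K'⊕opad) ∥ inner = 09 06 11 0b 5c ∥ 03 24.
Outer hash (tag): sum = 9+6+17+11+92+3+36 = 174 → 00 ae.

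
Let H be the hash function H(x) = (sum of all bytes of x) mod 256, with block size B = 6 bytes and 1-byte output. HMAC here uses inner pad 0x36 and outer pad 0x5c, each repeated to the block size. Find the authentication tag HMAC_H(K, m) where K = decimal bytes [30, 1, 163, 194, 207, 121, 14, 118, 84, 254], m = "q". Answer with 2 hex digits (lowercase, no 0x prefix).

Key decimal bytes [30, 1, 163, 194, 207, 121, 14, 118, 84, 254] = 1e 01 a3 c2 cf 79 0e 76 54 fe is 10 bytes > B = 6, so hash it first: H(key) = a2, then zero-pad to 6 bytes: K' = a2 00 00 00 00 00.
K' ⊕ ipad = 94 36 36 36 36 36.  K' ⊕ opad = fe 5c 5c 5c 5c 5c.
Inner input = (K'⊕ipad) ∥ m = 94 36 36 36 36 36 ∥ 71.
Inner hash: sum = 148+54+54+54+54+54+113 = 531; mod 256 = 19 → 13.
Outer input = (K'⊕opad) ∥ inner = fe 5c 5c 5c 5c 5c ∥ 13.
Outer hash (tag): sum = 254+92+92+92+92+92+19 = 733; mod 256 = 221 → dd.

dd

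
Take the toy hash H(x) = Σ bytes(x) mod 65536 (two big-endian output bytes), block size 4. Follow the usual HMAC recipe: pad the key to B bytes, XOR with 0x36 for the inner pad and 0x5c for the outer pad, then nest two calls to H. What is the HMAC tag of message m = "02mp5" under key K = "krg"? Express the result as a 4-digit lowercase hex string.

019a

Key "krg" = 6b 72 67 is 3 bytes ≤ B = 4; zero-pad to 4 bytes: K' = 6b 72 67 00.
K' ⊕ ipad = 5d 44 51 36.  K' ⊕ opad = 37 2e 3b 5c.
Inner input = (K'⊕ipad) ∥ m = 5d 44 51 36 ∥ 30 32 6d 70 35.
Inner hash: sum = 93+68+81+54+48+50+109+112+53 = 668 → 02 9c.
Outer input = (K'⊕opad) ∥ inner = 37 2e 3b 5c ∥ 02 9c.
Outer hash (tag): sum = 55+46+59+92+2+156 = 410 → 01 9a.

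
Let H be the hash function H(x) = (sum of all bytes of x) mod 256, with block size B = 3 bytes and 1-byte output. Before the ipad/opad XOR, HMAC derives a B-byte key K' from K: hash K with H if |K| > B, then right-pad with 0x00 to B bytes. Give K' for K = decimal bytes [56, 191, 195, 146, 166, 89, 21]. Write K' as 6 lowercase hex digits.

600000

|K| = 7 > B = 3, so first hash the key.
H(K): sum = 56+191+195+146+166+89+21 = 864; mod 256 = 96 → 60.
Zero-pad H(K) = 60 to 3 bytes: K' = 60 00 00.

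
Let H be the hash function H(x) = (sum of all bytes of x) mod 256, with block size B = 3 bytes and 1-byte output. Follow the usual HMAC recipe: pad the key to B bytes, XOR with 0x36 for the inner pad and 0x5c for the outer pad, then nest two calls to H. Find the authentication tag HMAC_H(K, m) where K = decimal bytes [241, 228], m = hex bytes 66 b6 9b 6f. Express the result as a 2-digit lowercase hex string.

Key decimal bytes [241, 228] = f1 e4 is 2 bytes ≤ B = 3; zero-pad to 3 bytes: K' = f1 e4 00.
K' ⊕ ipad = c7 d2 36.  K' ⊕ opad = ad b8 5c.
Inner input = (K'⊕ipad) ∥ m = c7 d2 36 ∥ 66 b6 9b 6f.
Inner hash: sum = 199+210+54+102+182+155+111 = 1013; mod 256 = 245 → f5.
Outer input = (K'⊕opad) ∥ inner = ad b8 5c ∥ f5.
Outer hash (tag): sum = 173+184+92+245 = 694; mod 256 = 182 → b6.

b6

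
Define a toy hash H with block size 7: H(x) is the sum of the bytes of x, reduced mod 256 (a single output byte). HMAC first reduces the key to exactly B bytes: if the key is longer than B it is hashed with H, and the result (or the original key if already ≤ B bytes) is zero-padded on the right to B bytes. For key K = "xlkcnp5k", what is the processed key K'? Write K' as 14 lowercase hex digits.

30000000000000

|K| = 8 > B = 7, so first hash the key.
H(K): sum = 120+108+107+99+110+112+53+107 = 816; mod 256 = 48 → 30.
Zero-pad H(K) = 30 to 7 bytes: K' = 30 00 00 00 00 00 00.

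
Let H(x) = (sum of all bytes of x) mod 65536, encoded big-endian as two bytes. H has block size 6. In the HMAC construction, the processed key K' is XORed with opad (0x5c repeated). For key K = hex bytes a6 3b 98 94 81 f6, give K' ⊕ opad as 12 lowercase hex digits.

fa67c4c8ddaa

Key hex bytes a6 3b 98 94 81 f6 is exactly B = 6 bytes: K' = a6 3b 98 94 81 f6.
XOR each byte with 0x5c: a6⊕5c=fa, 3b⊕5c=67, 98⊕5c=c4, 94⊕5c=c8, 81⊕5c=dd, f6⊕5c=aa.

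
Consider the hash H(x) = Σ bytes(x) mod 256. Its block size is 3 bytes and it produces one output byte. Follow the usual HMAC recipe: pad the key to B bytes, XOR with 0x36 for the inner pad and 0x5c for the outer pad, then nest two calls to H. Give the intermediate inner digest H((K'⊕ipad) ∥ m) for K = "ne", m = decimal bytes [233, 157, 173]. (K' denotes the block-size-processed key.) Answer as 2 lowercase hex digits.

Key "ne" = 6e 65 is 2 bytes ≤ B = 3; zero-pad to 3 bytes: K' = 6e 65 00.
K' ⊕ ipad = 58 53 36.
Inner input = 58 53 36 ∥ e9 9d ad.
Inner hash: sum = 88+83+54+233+157+173 = 788; mod 256 = 20 → 14.

14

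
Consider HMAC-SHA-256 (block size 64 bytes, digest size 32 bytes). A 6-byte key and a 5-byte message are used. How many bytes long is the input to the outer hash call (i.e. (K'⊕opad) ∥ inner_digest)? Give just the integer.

Key is 6 ≤ 64 bytes, zero-padded: |K'| = 64.
Outer input = (K'⊕opad) ∥ H(inner) → 64 + 32 = 96 bytes.

96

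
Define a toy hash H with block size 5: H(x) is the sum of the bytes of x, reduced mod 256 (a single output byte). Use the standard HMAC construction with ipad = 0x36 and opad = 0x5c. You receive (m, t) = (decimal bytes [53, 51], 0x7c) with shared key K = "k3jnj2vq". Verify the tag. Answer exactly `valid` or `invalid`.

invalid

Key "k3jnj2vq" = 6b 33 6a 6e 6a 32 76 71 is 8 bytes > B = 5, so hash it first: H(key) = f9, then zero-pad to 5 bytes: K' = f9 00 00 00 00.
K' ⊕ ipad = cf 36 36 36 36; K' ⊕ opad = a5 5c 5c 5c 5c.
Inner hash: sum = 207+54+54+54+54+53+51 = 527; mod 256 = 15 → 0f.
Outer hash (recomputed tag): sum = 165+92+92+92+92+15 = 548; mod 256 = 36 → 24.
Recomputed tag = 24; claimed = 7c → mismatch.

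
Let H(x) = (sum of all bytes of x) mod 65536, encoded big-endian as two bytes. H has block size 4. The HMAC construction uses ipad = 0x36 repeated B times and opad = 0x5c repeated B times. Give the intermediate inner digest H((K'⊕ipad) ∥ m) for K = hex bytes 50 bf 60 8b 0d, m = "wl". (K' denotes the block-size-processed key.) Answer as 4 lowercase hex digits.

Key hex bytes 50 bf 60 8b 0d is 5 bytes > B = 4, so hash it first: H(key) = 02 07, then zero-pad to 4 bytes: K' = 02 07 00 00.
K' ⊕ ipad = 34 31 36 36.
Inner input = 34 31 36 36 ∥ 77 6c.
Inner hash: sum = 52+49+54+54+119+108 = 436 → 01 b4.

01b4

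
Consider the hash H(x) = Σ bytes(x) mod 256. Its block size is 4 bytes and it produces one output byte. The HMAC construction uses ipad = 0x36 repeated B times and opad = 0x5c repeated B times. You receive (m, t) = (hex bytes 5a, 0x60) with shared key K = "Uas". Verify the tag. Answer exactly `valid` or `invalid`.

Key "Uas" = 55 61 73 is 3 bytes ≤ B = 4; zero-pad to 4 bytes: K' = 55 61 73 00.
K' ⊕ ipad = 63 57 45 36; K' ⊕ opad = 09 3d 2f 5c.
Inner hash: sum = 99+87+69+54+90 = 399; mod 256 = 143 → 8f.
Outer hash (recomputed tag): sum = 9+61+47+92+143 = 352; mod 256 = 96 → 60.
Recomputed tag = 60; claimed = 60 → match.

valid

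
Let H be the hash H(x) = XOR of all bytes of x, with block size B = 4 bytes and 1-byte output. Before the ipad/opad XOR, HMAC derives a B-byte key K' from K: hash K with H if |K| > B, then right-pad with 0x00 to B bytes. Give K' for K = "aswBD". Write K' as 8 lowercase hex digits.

|K| = 5 > B = 4, so first hash the key.
H(K): XOR 61⊕73⊕77⊕42⊕44 = 63.
Zero-pad H(K) = 63 to 4 bytes: K' = 63 00 00 00.

63000000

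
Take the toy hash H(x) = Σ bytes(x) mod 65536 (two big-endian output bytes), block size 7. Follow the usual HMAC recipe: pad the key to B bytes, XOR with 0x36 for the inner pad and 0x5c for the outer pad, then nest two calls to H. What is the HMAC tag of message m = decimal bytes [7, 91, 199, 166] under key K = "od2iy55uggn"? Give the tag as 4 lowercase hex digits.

Key "od2iy55uggn" = 6f 64 32 69 79 35 35 75 67 67 6e is 11 bytes > B = 7, so hash it first: H(key) = 04 02, then zero-pad to 7 bytes: K' = 04 02 00 00 00 00 00.
K' ⊕ ipad = 32 34 36 36 36 36 36.  K' ⊕ opad = 58 5e 5c 5c 5c 5c 5c.
Inner input = (K'⊕ipad) ∥ m = 32 34 36 36 36 36 36 ∥ 07 5b c7 a6.
Inner hash: sum = 50+52+54+54+54+54+54+7+91+199+166 = 835 → 03 43.
Outer input = (K'⊕opad) ∥ inner = 58 5e 5c 5c 5c 5c 5c ∥ 03 43.
Outer hash (tag): sum = 88+94+92+92+92+92+92+3+67 = 712 → 02 c8.

02c8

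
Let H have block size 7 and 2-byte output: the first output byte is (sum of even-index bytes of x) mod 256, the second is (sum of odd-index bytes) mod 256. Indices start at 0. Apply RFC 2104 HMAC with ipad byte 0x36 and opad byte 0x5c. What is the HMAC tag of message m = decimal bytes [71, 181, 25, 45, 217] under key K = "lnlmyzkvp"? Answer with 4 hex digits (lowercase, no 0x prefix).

26ed

Key "lnlmyzkvp" = 6c 6e 6c 6d 79 7a 6b 76 70 is 9 bytes > B = 7, so hash it first: H(key) = 2c cb, then zero-pad to 7 bytes: K' = 2c cb 00 00 00 00 00.
K' ⊕ ipad = 1a fd 36 36 36 36 36.  K' ⊕ opad = 70 97 5c 5c 5c 5c 5c.
Inner input = (K'⊕ipad) ∥ m = 1a fd 36 36 36 36 36 ∥ 47 b5 19 2d d9.
Inner hash: even-index sum = 414 mod 256 = 158; odd-index sum = 674 mod 256 = 162 → 9e a2.
Outer input = (K'⊕opad) ∥ inner = 70 97 5c 5c 5c 5c 5c ∥ 9e a2.
Outer hash (tag): even-index sum = 550 mod 256 = 38; odd-index sum = 493 mod 256 = 237 → 26 ed.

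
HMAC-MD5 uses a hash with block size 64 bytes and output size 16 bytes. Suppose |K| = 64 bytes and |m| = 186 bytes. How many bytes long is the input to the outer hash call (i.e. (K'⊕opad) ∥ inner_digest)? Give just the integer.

Key is 64 ≤ 64 bytes, zero-padded: |K'| = 64.
Outer input = (K'⊕opad) ∥ H(inner) → 64 + 16 = 80 bytes.

80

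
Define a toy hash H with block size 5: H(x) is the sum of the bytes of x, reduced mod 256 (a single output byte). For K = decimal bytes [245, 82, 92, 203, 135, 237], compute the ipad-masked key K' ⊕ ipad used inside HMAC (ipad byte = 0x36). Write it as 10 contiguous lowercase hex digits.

Key decimal bytes [245, 82, 92, 203, 135, 237] = f5 52 5c cb 87 ed is 6 bytes > B = 5, so hash it first: H(key) = e2, then zero-pad to 5 bytes: K' = e2 00 00 00 00.
XOR each byte with 0x36: e2⊕36=d4, 00⊕36=36, 00⊕36=36, 00⊕36=36, 00⊕36=36.

d436363636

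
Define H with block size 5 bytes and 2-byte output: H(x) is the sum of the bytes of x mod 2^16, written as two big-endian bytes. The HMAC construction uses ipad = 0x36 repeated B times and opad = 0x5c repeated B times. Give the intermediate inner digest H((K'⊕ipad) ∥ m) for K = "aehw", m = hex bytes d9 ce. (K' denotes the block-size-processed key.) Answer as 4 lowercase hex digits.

0326

Key "aehw" = 61 65 68 77 is 4 bytes ≤ B = 5; zero-pad to 5 bytes: K' = 61 65 68 77 00.
K' ⊕ ipad = 57 53 5e 41 36.
Inner input = 57 53 5e 41 36 ∥ d9 ce.
Inner hash: sum = 87+83+94+65+54+217+206 = 806 → 03 26.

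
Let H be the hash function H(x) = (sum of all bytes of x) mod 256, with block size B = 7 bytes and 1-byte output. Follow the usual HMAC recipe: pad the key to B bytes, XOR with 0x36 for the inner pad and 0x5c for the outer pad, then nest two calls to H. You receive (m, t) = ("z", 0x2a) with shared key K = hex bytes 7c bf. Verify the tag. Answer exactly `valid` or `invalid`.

valid

Key hex bytes 7c bf is 2 bytes ≤ B = 7; zero-pad to 7 bytes: K' = 7c bf 00 00 00 00 00.
K' ⊕ ipad = 4a 89 36 36 36 36 36; K' ⊕ opad = 20 e3 5c 5c 5c 5c 5c.
Inner hash: sum = 74+137+54+54+54+54+54+122 = 603; mod 256 = 91 → 5b.
Outer hash (recomputed tag): sum = 32+227+92+92+92+92+92+91 = 810; mod 256 = 42 → 2a.
Recomputed tag = 2a; claimed = 2a → match.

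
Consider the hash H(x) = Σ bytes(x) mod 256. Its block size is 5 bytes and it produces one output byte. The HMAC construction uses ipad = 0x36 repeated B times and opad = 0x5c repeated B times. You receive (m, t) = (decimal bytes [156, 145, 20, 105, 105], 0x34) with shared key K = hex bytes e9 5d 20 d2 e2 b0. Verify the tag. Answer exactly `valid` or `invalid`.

invalid

Key hex bytes e9 5d 20 d2 e2 b0 is 6 bytes > B = 5, so hash it first: H(key) = ca, then zero-pad to 5 bytes: K' = ca 00 00 00 00.
K' ⊕ ipad = fc 36 36 36 36; K' ⊕ opad = 96 5c 5c 5c 5c.
Inner hash: sum = 252+54+54+54+54+156+145+20+105+105 = 999; mod 256 = 231 → e7.
Outer hash (recomputed tag): sum = 150+92+92+92+92+231 = 749; mod 256 = 237 → ed.
Recomputed tag = ed; claimed = 34 → mismatch.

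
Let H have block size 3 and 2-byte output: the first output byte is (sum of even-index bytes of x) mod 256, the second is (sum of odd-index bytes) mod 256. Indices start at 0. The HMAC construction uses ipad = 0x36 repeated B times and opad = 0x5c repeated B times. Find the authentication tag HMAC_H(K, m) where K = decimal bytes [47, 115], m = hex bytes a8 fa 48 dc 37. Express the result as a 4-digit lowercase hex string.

3b54

Key decimal bytes [47, 115] = 2f 73 is 2 bytes ≤ B = 3; zero-pad to 3 bytes: K' = 2f 73 00.
K' ⊕ ipad = 19 45 36.  K' ⊕ opad = 73 2f 5c.
Inner input = (K'⊕ipad) ∥ m = 19 45 36 ∥ a8 fa 48 dc 37.
Inner hash: even-index sum = 549 mod 256 = 37; odd-index sum = 364 mod 256 = 108 → 25 6c.
Outer input = (K'⊕opad) ∥ inner = 73 2f 5c ∥ 25 6c.
Outer hash (tag): even-index sum = 315 mod 256 = 59; odd-index sum = 84 mod 256 = 84 → 3b 54.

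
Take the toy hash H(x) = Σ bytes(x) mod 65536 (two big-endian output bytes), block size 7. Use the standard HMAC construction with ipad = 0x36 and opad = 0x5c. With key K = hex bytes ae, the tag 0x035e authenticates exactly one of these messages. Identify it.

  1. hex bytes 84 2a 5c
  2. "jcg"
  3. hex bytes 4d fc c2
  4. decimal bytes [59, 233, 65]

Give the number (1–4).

4

Key hex bytes ae is 1 byte ≤ B = 7; zero-pad to 7 bytes: K' = ae 00 00 00 00 00 00.
K' ⊕ ipad = 98 36 36 36 36 36 36; K' ⊕ opad = f2 5c 5c 5c 5c 5c 5c.
m1: inner = H(98 36 36 36 36 36 36 84 2a 5c) = 02 e6; tag = H(f2 5c 5c 5c 5c 5c 5c 02 e6) = 0402
m2: inner = H(98 36 36 36 36 36 36 6a 63 67) = 03 10; tag = H(f2 5c 5c 5c 5c 5c 5c 03 10) = 032d
m3: inner = H(98 36 36 36 36 36 36 4d fc c2) = 03 e7; tag = H(f2 5c 5c 5c 5c 5c 5c 03 e7) = 0404
m4: inner = H(98 36 36 36 36 36 36 3b e9 41) = 03 41; tag = H(f2 5c 5c 5c 5c 5c 5c 03 41) = 035e ← matches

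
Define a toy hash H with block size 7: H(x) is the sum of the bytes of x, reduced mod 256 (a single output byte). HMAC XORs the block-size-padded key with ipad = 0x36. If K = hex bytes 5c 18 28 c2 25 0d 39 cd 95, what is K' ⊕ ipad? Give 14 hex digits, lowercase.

1d363636363636

Key hex bytes 5c 18 28 c2 25 0d 39 cd 95 is 9 bytes > B = 7, so hash it first: H(key) = 2b, then zero-pad to 7 bytes: K' = 2b 00 00 00 00 00 00.
XOR each byte with 0x36: 2b⊕36=1d, 00⊕36=36, 00⊕36=36, 00⊕36=36, 00⊕36=36, 00⊕36=36, 00⊕36=36.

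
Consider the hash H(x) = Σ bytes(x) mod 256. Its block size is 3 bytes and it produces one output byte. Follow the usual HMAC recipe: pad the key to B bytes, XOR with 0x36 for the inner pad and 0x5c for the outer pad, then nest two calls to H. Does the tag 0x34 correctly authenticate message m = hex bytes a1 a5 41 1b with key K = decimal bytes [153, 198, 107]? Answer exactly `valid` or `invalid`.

Key decimal bytes [153, 198, 107] = 99 c6 6b is exactly B = 3 bytes: K' = 99 c6 6b.
K' ⊕ ipad = af f0 5d; K' ⊕ opad = c5 9a 37.
Inner hash: sum = 175+240+93+161+165+65+27 = 926; mod 256 = 158 → 9e.
Outer hash (recomputed tag): sum = 197+154+55+158 = 564; mod 256 = 52 → 34.
Recomputed tag = 34; claimed = 34 → match.

valid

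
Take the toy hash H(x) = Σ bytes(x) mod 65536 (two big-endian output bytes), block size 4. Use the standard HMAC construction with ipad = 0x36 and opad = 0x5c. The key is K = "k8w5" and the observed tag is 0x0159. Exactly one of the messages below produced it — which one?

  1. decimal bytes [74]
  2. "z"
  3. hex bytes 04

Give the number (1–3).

2

Key "k8w5" = 6b 38 77 35 is exactly B = 4 bytes: K' = 6b 38 77 35.
K' ⊕ ipad = 5d 0e 41 03; K' ⊕ opad = 37 64 2b 69.
m1: inner = H(5d 0e 41 03 4a) = 00 f9; tag = H(37 64 2b 69 00 f9) = 0228
m2: inner = H(5d 0e 41 03 7a) = 01 29; tag = H(37 64 2b 69 01 29) = 0159 ← matches
m3: inner = H(5d 0e 41 03 04) = 00 b3; tag = H(37 64 2b 69 00 b3) = 01e2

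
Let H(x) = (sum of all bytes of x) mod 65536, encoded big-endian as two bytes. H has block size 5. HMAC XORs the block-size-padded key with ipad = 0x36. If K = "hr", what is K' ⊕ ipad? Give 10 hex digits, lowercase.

5e44363636

Key "hr" = 68 72 is 2 bytes ≤ B = 5; zero-pad to 5 bytes: K' = 68 72 00 00 00.
XOR each byte with 0x36: 68⊕36=5e, 72⊕36=44, 00⊕36=36, 00⊕36=36, 00⊕36=36.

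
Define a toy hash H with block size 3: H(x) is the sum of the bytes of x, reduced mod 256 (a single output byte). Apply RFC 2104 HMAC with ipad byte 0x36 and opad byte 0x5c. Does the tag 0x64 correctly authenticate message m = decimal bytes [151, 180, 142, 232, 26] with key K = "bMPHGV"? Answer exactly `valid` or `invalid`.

invalid

Key "bMPHGV" = 62 4d 50 48 47 56 is 6 bytes > B = 3, so hash it first: H(key) = e4, then zero-pad to 3 bytes: K' = e4 00 00.
K' ⊕ ipad = d2 36 36; K' ⊕ opad = b8 5c 5c.
Inner hash: sum = 210+54+54+151+180+142+232+26 = 1049; mod 256 = 25 → 19.
Outer hash (recomputed tag): sum = 184+92+92+25 = 393; mod 256 = 137 → 89.
Recomputed tag = 89; claimed = 64 → mismatch.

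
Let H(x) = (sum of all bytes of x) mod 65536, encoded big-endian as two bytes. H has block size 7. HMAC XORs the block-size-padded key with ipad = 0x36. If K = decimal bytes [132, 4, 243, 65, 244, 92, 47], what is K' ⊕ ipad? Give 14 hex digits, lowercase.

b232c577c26a19

Key decimal bytes [132, 4, 243, 65, 244, 92, 47] = 84 04 f3 41 f4 5c 2f is exactly B = 7 bytes: K' = 84 04 f3 41 f4 5c 2f.
XOR each byte with 0x36: 84⊕36=b2, 04⊕36=32, f3⊕36=c5, 41⊕36=77, f4⊕36=c2, 5c⊕36=6a, 2f⊕36=19.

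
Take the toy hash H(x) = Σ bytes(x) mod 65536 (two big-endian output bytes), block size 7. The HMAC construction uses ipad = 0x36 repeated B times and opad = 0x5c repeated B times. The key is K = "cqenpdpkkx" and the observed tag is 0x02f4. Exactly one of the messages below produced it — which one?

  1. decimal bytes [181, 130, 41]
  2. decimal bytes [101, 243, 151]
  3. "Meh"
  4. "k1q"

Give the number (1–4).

Key "cqenpdpkkx" = 63 71 65 6e 70 64 70 6b 6b 78 is 10 bytes > B = 7, so hash it first: H(key) = 04 39, then zero-pad to 7 bytes: K' = 04 39 00 00 00 00 00.
K' ⊕ ipad = 32 0f 36 36 36 36 36; K' ⊕ opad = 58 65 5c 5c 5c 5c 5c.
m1: inner = H(32 0f 36 36 36 36 36 b5 82 29) = 02 af; tag = H(58 65 5c 5c 5c 5c 5c 02 af) = 033a
m2: inner = H(32 0f 36 36 36 36 36 65 f3 97) = 03 3e; tag = H(58 65 5c 5c 5c 5c 5c 03 3e) = 02ca
m3: inner = H(32 0f 36 36 36 36 36 4d 65 68) = 02 69; tag = H(58 65 5c 5c 5c 5c 5c 02 69) = 02f4 ← matches
m4: inner = H(32 0f 36 36 36 36 36 6b 31 71) = 02 5c; tag = H(58 65 5c 5c 5c 5c 5c 02 5c) = 02e7

3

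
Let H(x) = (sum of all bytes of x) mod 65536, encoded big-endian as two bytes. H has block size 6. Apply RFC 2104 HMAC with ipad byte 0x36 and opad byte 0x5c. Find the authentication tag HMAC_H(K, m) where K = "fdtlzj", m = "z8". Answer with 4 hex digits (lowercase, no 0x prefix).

Key "fdtlzj" = 66 64 74 6c 7a 6a is exactly B = 6 bytes: K' = 66 64 74 6c 7a 6a.
K' ⊕ ipad = 50 52 42 5a 4c 5c.  K' ⊕ opad = 3a 38 28 30 26 36.
Inner input = (K'⊕ipad) ∥ m = 50 52 42 5a 4c 5c ∥ 7a 38.
Inner hash: sum = 80+82+66+90+76+92+122+56 = 664 → 02 98.
Outer input = (K'⊕opad) ∥ inner = 3a 38 28 30 26 36 ∥ 02 98.
Outer hash (tag): sum = 58+56+40+48+38+54+2+152 = 448 → 01 c0.

01c0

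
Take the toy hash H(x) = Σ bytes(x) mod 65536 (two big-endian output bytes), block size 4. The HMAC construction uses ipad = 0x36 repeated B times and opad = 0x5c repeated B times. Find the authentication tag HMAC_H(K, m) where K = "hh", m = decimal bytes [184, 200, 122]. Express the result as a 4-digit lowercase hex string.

Key "hh" = 68 68 is 2 bytes ≤ B = 4; zero-pad to 4 bytes: K' = 68 68 00 00.
K' ⊕ ipad = 5e 5e 36 36.  K' ⊕ opad = 34 34 5c 5c.
Inner input = (K'⊕ipad) ∥ m = 5e 5e 36 36 ∥ b8 c8 7a.
Inner hash: sum = 94+94+54+54+184+200+122 = 802 → 03 22.
Outer input = (K'⊕opad) ∥ inner = 34 34 5c 5c ∥ 03 22.
Outer hash (tag): sum = 52+52+92+92+3+34 = 325 → 01 45.

0145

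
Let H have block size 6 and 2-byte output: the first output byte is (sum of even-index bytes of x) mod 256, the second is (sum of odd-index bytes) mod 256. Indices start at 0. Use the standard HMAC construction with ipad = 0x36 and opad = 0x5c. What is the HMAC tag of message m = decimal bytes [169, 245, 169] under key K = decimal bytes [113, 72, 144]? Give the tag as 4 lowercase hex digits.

Key decimal bytes [113, 72, 144] = 71 48 90 is 3 bytes ≤ B = 6; zero-pad to 6 bytes: K' = 71 48 90 00 00 00.
K' ⊕ ipad = 47 7e a6 36 36 36.  K' ⊕ opad = 2d 14 cc 5c 5c 5c.
Inner input = (K'⊕ipad) ∥ m = 47 7e a6 36 36 36 ∥ a9 f5 a9.
Inner hash: even-index sum = 629 mod 256 = 117; odd-index sum = 479 mod 256 = 223 → 75 df.
Outer input = (K'⊕opad) ∥ inner = 2d 14 cc 5c 5c 5c ∥ 75 df.
Outer hash (tag): even-index sum = 458 mod 256 = 202; odd-index sum = 427 mod 256 = 171 → ca ab.

caab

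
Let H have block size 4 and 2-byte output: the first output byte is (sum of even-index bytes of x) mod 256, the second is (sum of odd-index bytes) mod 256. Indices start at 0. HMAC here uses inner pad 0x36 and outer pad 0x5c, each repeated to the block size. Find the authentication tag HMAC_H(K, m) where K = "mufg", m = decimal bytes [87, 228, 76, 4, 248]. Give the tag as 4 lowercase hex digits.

b1e0

Key "mufg" = 6d 75 66 67 is exactly B = 4 bytes: K' = 6d 75 66 67.
K' ⊕ ipad = 5b 43 50 51.  K' ⊕ opad = 31 29 3a 3b.
Inner input = (K'⊕ipad) ∥ m = 5b 43 50 51 ∥ 57 e4 4c 04 f8.
Inner hash: even-index sum = 582 mod 256 = 70; odd-index sum = 380 mod 256 = 124 → 46 7c.
Outer input = (K'⊕opad) ∥ inner = 31 29 3a 3b ∥ 46 7c.
Outer hash (tag): even-index sum = 177 mod 256 = 177; odd-index sum = 224 mod 256 = 224 → b1 e0.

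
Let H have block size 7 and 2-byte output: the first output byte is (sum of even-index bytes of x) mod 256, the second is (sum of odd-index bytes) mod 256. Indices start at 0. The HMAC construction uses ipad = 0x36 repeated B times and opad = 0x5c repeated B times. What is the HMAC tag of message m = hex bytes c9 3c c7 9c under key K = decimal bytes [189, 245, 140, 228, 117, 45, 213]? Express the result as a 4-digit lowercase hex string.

Key decimal bytes [189, 245, 140, 228, 117, 45, 213] = bd f5 8c e4 75 2d d5 is exactly B = 7 bytes: K' = bd f5 8c e4 75 2d d5.
K' ⊕ ipad = 8b c3 ba d2 43 1b e3.  K' ⊕ opad = e1 a9 d0 b8 29 71 89.
Inner input = (K'⊕ipad) ∥ m = 8b c3 ba d2 43 1b e3 ∥ c9 3c c7 9c.
Inner hash: even-index sum = 835 mod 256 = 67; odd-index sum = 832 mod 256 = 64 → 43 40.
Outer input = (K'⊕opad) ∥ inner = e1 a9 d0 b8 29 71 89 ∥ 43 40.
Outer hash (tag): even-index sum = 675 mod 256 = 163; odd-index sum = 533 mod 256 = 21 → a3 15.

a315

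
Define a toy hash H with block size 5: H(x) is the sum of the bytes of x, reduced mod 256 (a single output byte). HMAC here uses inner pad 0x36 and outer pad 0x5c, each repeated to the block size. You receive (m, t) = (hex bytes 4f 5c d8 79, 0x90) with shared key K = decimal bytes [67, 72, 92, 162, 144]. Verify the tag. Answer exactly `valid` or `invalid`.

Key decimal bytes [67, 72, 92, 162, 144] = 43 48 5c a2 90 is exactly B = 5 bytes: K' = 43 48 5c a2 90.
K' ⊕ ipad = 75 7e 6a 94 a6; K' ⊕ opad = 1f 14 00 fe cc.
Inner hash: sum = 117+126+106+148+166+79+92+216+121 = 1171; mod 256 = 147 → 93.
Outer hash (recomputed tag): sum = 31+20+0+254+204+147 = 656; mod 256 = 144 → 90.
Recomputed tag = 90; claimed = 90 → match.

valid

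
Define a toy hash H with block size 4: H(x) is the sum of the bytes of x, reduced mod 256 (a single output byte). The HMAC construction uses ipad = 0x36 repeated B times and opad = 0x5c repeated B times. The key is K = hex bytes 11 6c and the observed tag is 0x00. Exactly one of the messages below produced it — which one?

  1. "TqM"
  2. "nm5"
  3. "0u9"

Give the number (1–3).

3

Key hex bytes 11 6c is 2 bytes ≤ B = 4; zero-pad to 4 bytes: K' = 11 6c 00 00.
K' ⊕ ipad = 27 5a 36 36; K' ⊕ opad = 4d 30 5c 5c.
m1: inner = H(27 5a 36 36 54 71 4d) = ff; tag = H(4d 30 5c 5c ff) = 34
m2: inner = H(27 5a 36 36 6e 6d 35) = fd; tag = H(4d 30 5c 5c fd) = 32
m3: inner = H(27 5a 36 36 30 75 39) = cb; tag = H(4d 30 5c 5c cb) = 00 ← matches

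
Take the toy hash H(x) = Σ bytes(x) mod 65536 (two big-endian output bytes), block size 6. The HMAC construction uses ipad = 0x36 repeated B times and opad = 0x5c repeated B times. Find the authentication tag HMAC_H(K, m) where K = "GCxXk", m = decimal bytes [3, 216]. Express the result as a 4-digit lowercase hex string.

Key "GCxXk" = 47 43 78 58 6b is 5 bytes ≤ B = 6; zero-pad to 6 bytes: K' = 47 43 78 58 6b 00.
K' ⊕ ipad = 71 75 4e 6e 5d 36.  K' ⊕ opad = 1b 1f 24 04 37 5c.
Inner input = (K'⊕ipad) ∥ m = 71 75 4e 6e 5d 36 ∥ 03 d8.
Inner hash: sum = 113+117+78+110+93+54+3+216 = 784 → 03 10.
Outer input = (K'⊕opad) ∥ inner = 1b 1f 24 04 37 5c ∥ 03 10.
Outer hash (tag): sum = 27+31+36+4+55+92+3+16 = 264 → 01 08.

0108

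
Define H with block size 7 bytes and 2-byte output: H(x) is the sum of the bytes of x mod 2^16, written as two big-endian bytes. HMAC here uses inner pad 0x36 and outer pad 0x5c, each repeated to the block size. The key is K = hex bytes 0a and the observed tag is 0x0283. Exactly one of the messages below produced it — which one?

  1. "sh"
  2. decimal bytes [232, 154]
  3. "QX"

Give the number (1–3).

2

Key hex bytes 0a is 1 byte ≤ B = 7; zero-pad to 7 bytes: K' = 0a 00 00 00 00 00 00.
K' ⊕ ipad = 3c 36 36 36 36 36 36; K' ⊕ opad = 56 5c 5c 5c 5c 5c 5c.
m1: inner = H(3c 36 36 36 36 36 36 73 68) = 02 5b; tag = H(56 5c 5c 5c 5c 5c 5c 02 5b) = 02db
m2: inner = H(3c 36 36 36 36 36 36 e8 9a) = 03 02; tag = H(56 5c 5c 5c 5c 5c 5c 03 02) = 0283 ← matches
m3: inner = H(3c 36 36 36 36 36 36 51 58) = 02 29; tag = H(56 5c 5c 5c 5c 5c 5c 02 29) = 02a9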